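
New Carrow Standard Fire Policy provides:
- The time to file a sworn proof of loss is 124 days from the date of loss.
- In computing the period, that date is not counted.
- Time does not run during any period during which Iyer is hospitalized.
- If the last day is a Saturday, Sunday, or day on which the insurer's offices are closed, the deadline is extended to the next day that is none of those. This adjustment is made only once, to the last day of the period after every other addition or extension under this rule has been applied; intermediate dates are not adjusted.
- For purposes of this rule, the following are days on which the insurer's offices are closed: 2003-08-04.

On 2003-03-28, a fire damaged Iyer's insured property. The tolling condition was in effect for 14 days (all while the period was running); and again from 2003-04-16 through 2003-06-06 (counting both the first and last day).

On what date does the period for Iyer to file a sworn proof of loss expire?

124 days after 2003-03-28 is July 30, 2003.
Tolling adds 14 days: July 30, 2003 + 14 days = August 13, 2003.
From April 16, 2003 through June 6, 2003 inclusive is 52 days; tolling adds 52 days: August 13, 2003 + 52 days = October 4, 2003.
October 4, 2003 is Saturday; October 5, 2003 is Sunday. The next qualifying day is October 6, 2003.

October 6, 2003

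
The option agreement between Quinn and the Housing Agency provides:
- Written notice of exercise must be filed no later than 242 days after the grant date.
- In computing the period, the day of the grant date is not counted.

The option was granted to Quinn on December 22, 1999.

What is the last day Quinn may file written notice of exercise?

August 20, 2000

242 days after December 22, 1999 is August 20, 2000.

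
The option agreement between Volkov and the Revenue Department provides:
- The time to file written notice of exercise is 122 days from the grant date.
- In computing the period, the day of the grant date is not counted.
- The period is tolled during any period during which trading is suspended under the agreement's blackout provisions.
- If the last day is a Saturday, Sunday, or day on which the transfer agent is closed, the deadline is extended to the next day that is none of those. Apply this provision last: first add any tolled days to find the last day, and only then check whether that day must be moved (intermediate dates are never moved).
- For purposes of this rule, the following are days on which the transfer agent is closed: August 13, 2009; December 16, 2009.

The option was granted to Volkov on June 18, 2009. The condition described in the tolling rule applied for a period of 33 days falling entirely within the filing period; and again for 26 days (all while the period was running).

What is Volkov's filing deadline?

122 days after June 18, 2009 is October 18, 2009.
Tolling adds 33 days: October 18, 2009 + 33 days = November 20, 2009.
Tolling adds 26 days: November 20, 2009 + 26 days = December 16, 2009.
December 16, 2009 is a listed holiday. The next qualifying day is December 17, 2009.

December 17, 2009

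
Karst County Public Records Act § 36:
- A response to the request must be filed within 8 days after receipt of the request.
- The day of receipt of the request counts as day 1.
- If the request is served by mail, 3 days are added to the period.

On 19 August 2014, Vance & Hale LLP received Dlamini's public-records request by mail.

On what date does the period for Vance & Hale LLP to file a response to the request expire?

August 29, 2014

Counting 19 August 2014 as day 1, day 8 is August 26, 2014.
Service was by mail, adding 3 days: August 26, 2014 + 3 days = August 29, 2014.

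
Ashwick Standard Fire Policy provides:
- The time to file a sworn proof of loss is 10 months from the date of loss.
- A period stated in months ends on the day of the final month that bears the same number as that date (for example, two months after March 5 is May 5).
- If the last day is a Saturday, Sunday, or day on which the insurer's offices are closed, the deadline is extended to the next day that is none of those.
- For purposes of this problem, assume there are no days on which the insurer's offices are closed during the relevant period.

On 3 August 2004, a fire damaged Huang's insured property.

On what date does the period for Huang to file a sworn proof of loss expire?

June 3, 2005

10 months after 3 August 2004 is June 3, 2005.
June 3, 2005 is a Friday and not a day on which the insurer's offices are closed, so no extension applies.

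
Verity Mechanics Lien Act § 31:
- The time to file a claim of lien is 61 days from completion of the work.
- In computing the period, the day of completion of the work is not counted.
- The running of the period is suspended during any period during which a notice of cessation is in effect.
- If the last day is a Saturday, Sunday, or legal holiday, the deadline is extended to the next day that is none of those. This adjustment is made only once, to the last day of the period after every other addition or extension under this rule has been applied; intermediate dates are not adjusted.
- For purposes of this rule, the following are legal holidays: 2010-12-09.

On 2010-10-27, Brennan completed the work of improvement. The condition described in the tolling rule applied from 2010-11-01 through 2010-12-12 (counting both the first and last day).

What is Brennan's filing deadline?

February 7, 2011

61 days after 2010-10-27 is December 27, 2010.
From November 1, 2010 through December 12, 2010 inclusive is 42 days; tolling adds 42 days: December 27, 2010 + 42 days = February 7, 2011.
February 7, 2011 is a Monday and not a legal holiday, so no extension applies.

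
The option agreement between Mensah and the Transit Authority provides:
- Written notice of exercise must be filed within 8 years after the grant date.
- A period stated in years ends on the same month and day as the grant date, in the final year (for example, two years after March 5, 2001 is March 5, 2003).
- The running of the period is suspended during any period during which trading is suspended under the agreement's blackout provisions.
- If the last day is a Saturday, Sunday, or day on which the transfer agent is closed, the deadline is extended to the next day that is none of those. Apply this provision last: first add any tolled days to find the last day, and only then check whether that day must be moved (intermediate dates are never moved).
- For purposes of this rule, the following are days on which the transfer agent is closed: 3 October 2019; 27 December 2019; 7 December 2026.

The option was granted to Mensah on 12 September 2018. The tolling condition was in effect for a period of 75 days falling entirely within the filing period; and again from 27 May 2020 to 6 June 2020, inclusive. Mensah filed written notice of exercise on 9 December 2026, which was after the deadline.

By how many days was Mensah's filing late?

1 day

8 years after 12 September 2018 is September 12, 2026.
Tolling adds 75 days: September 12, 2026 + 75 days = November 26, 2026.
From May 27, 2020 through June 6, 2020 inclusive is 11 days; tolling adds 11 days: November 26, 2026 + 11 days = December 7, 2026.
December 7, 2026 is a listed holiday. The next qualifying day is December 8, 2026.
The deadline is December 8, 2026; from December 8, 2026 to December 9, 2026 is 1 days.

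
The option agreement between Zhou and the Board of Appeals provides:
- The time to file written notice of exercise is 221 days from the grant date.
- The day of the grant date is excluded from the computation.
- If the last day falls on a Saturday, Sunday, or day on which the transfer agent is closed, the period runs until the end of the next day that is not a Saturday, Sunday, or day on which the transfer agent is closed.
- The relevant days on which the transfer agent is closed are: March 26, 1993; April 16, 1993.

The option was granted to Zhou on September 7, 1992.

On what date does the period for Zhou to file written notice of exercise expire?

April 19, 1993

221 days after September 7, 1992 is April 16, 1993.
April 16, 1993 is a listed holiday; April 17, 1993 is Saturday; April 18, 1993 is Sunday. The next qualifying day is April 19, 1993.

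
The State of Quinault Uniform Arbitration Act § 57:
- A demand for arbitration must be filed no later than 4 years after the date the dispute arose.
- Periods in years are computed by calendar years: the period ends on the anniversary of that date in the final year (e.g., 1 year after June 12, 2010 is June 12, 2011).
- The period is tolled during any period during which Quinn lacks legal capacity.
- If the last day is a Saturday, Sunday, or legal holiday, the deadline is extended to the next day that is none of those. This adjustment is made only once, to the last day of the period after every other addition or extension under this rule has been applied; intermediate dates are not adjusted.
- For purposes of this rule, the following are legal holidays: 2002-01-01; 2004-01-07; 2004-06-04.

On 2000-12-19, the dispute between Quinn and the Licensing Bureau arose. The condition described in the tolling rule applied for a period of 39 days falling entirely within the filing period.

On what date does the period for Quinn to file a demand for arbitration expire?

January 27, 2005

4 years after 2000-12-19 is December 19, 2004.
Tolling adds 39 days: December 19, 2004 + 39 days = January 27, 2005.
January 27, 2005 is a Thursday and not a legal holiday, so no extension applies.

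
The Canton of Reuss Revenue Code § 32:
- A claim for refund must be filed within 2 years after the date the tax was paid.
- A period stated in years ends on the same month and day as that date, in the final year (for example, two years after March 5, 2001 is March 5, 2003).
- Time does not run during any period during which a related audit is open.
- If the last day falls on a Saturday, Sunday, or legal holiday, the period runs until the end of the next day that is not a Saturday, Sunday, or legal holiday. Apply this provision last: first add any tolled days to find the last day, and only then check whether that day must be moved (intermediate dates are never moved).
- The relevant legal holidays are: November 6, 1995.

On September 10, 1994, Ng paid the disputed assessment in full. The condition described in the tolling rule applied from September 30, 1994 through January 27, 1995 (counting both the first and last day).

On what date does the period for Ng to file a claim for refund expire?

January 8, 1997

2 years after September 10, 1994 is September 10, 1996.
From September 30, 1994 through January 27, 1995 inclusive is 120 days; tolling adds 120 days: September 10, 1996 + 120 days = January 8, 1997.
January 8, 1997 is a Wednesday and not a legal holiday, so no extension applies.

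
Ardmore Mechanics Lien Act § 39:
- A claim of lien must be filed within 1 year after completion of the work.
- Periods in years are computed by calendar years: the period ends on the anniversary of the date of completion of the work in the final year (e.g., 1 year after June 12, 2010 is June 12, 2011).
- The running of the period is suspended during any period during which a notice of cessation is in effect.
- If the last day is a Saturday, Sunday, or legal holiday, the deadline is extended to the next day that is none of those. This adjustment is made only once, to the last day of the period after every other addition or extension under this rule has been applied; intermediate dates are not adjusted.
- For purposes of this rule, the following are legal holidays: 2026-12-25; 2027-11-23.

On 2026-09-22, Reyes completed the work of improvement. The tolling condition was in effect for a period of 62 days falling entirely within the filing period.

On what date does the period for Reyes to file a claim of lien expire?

1 year after 2026-09-22 is September 22, 2027.
Tolling adds 62 days: September 22, 2027 + 62 days = November 23, 2027.
November 23, 2027 is a listed holiday. The next qualifying day is November 24, 2027.

November 24, 2027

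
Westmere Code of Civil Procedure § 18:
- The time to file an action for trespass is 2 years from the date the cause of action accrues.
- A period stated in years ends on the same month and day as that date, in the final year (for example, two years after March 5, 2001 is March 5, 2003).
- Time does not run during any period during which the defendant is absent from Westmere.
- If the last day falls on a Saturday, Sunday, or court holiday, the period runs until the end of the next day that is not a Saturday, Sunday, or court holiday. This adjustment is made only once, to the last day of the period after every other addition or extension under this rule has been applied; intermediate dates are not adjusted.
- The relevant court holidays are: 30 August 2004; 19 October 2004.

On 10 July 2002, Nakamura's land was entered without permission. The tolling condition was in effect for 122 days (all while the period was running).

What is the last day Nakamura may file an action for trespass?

November 9, 2004

2 years after 10 July 2002 is July 10, 2004.
Tolling adds 122 days: July 10, 2004 + 122 days = November 9, 2004.
November 9, 2004 is a Tuesday and not a court holiday, so no extension applies.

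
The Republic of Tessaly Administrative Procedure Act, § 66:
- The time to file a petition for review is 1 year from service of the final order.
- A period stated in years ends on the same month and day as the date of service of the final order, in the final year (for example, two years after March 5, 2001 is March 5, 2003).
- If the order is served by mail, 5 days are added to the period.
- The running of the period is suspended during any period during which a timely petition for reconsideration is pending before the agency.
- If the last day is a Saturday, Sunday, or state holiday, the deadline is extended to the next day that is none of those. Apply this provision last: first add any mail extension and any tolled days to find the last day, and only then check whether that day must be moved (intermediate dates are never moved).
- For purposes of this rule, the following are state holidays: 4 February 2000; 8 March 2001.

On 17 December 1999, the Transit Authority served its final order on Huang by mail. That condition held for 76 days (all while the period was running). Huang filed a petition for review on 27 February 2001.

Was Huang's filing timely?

Yes

1 year after 17 December 1999 is December 17, 2000.
Service was by mail, adding 5 days: December 17, 2000 + 5 days = December 22, 2000.
Tolling adds 76 days: December 22, 2000 + 76 days = March 8, 2001.
March 8, 2001 is a listed holiday. The next qualifying day is March 9, 2001.
The deadline is March 9, 2001; the filing on February 27, 2001 is on or before that date.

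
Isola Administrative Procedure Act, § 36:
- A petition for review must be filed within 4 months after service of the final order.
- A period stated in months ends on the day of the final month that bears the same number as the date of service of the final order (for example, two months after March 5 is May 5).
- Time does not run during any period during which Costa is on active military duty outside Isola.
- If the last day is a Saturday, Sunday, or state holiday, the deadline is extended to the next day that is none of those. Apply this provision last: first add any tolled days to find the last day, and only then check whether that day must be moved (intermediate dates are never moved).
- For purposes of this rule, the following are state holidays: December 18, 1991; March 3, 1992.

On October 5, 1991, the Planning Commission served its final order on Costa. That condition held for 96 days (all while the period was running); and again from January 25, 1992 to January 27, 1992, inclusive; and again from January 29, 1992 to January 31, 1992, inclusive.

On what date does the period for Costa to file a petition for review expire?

4 months after October 5, 1991 is February 5, 1992.
Tolling adds 96 days: February 5, 1992 + 96 days = May 11, 1992.
From January 25, 1992 through January 27, 1992 inclusive is 3 days; tolling adds 3 days: May 11, 1992 + 3 days = May 14, 1992.
From January 29, 1992 through January 31, 1992 inclusive is 3 days; tolling adds 3 days: May 14, 1992 + 3 days = May 17, 1992.
May 17, 1992 is Sunday. The next qualifying day is May 18, 1992.

May 18, 1992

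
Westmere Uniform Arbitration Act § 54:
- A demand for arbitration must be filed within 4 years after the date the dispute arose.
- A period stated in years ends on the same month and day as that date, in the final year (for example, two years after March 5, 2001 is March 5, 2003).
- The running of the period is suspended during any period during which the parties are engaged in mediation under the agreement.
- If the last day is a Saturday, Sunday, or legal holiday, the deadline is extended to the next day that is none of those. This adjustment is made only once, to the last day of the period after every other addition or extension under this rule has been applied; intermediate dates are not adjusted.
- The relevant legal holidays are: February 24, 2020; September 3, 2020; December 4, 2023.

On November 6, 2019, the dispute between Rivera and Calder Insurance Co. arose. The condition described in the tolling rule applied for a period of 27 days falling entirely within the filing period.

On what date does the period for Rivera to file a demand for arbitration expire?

December 5, 2023

4 years after November 6, 2019 is November 6, 2023.
Tolling adds 27 days: November 6, 2023 + 27 days = December 3, 2023.
December 3, 2023 is Sunday; December 4, 2023 is a listed holiday. The next qualifying day is December 5, 2023.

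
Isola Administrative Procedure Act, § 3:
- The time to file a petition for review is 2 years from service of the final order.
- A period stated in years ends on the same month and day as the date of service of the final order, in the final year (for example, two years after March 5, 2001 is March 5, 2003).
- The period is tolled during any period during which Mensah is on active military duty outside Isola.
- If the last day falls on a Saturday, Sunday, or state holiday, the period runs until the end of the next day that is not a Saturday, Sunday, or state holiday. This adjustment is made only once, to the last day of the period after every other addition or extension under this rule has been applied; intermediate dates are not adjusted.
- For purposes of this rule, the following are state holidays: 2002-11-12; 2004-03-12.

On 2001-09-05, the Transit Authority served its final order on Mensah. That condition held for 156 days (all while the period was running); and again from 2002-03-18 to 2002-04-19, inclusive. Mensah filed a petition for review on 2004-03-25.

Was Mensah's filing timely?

No

2 years after 2001-09-05 is September 5, 2003.
Tolling adds 156 days: September 5, 2003 + 156 days = February 8, 2004.
From March 18, 2002 through April 19, 2002 inclusive is 33 days; tolling adds 33 days: February 8, 2004 + 33 days = March 12, 2004.
March 12, 2004 is a listed holiday; March 13, 2004 is Saturday; March 14, 2004 is Sunday. The next qualifying day is March 15, 2004.
The deadline is March 15, 2004; the filing on March 25, 2004 is after that date.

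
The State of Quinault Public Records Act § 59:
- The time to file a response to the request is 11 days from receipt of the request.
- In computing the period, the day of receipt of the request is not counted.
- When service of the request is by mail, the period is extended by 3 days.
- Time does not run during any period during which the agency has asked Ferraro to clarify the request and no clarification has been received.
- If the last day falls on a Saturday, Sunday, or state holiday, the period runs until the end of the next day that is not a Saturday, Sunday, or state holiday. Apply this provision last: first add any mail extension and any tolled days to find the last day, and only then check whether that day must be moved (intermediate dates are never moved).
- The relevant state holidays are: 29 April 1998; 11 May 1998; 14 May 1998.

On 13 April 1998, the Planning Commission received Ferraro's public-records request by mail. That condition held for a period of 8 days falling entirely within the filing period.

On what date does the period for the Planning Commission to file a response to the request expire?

May 5, 1998

11 days after 13 April 1998 is April 24, 1998.
Service was by mail, adding 3 days: April 24, 1998 + 3 days = April 27, 1998.
Tolling adds 8 days: April 27, 1998 + 8 days = May 5, 1998.
May 5, 1998 is a Tuesday and not a state holiday, so no extension applies.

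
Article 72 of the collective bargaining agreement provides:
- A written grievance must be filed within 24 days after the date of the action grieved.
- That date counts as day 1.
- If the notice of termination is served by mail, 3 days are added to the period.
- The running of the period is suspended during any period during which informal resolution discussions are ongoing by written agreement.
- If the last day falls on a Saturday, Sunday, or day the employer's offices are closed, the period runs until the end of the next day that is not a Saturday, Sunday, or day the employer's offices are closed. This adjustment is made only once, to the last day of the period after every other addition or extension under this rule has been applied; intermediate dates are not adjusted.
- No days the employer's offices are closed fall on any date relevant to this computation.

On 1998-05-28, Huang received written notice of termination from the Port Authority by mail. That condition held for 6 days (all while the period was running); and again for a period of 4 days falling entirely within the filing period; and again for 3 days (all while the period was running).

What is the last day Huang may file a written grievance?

Counting 1998-05-28 as day 1, day 24 is June 20, 1998.
Service was by mail, adding 3 days: June 20, 1998 + 3 days = June 23, 1998.
Tolling adds 6 days: June 23, 1998 + 6 days = June 29, 1998.
Tolling adds 4 days: June 29, 1998 + 4 days = July 3, 1998.
Tolling adds 3 days: July 3, 1998 + 3 days = July 6, 1998.
July 6, 1998 is a Monday and not a day the employer's offices are closed, so no extension applies.

July 6, 1998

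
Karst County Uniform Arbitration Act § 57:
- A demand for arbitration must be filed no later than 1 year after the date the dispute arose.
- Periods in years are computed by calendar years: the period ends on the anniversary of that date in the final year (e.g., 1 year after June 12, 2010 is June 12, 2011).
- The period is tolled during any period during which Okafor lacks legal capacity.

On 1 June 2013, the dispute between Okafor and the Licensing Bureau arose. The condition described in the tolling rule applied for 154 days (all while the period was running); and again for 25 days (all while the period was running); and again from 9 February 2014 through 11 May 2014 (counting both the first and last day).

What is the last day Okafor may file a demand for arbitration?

February 27, 2015

1 year after 1 June 2013 is June 1, 2014.
Tolling adds 154 days: June 1, 2014 + 154 days = November 2, 2014.
Tolling adds 25 days: November 2, 2014 + 25 days = November 27, 2014.
From February 9, 2014 through May 11, 2014 inclusive is 92 days; tolling adds 92 days: November 27, 2014 + 92 days = February 27, 2015.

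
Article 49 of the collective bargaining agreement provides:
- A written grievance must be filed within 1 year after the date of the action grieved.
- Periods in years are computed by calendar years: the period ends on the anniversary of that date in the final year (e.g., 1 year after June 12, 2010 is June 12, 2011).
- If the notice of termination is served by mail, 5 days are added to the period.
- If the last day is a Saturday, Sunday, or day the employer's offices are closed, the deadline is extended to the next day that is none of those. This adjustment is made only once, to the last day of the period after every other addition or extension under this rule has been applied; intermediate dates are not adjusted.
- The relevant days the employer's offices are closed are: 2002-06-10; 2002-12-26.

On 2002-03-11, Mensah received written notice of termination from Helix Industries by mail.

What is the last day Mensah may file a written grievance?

March 17, 2003

1 year after 2002-03-11 is March 11, 2003.
Service was by mail, adding 5 days: March 11, 2003 + 5 days = March 16, 2003.
March 16, 2003 is Sunday. The next qualifying day is March 17, 2003.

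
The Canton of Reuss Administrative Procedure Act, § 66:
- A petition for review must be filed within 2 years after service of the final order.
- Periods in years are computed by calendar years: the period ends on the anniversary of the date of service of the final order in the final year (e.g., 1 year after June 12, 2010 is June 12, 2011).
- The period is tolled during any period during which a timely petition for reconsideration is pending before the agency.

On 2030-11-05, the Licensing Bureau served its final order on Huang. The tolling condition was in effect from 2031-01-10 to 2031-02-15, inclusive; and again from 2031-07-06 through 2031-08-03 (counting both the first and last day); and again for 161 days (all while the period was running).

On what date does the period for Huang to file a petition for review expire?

2 years after 2030-11-05 is November 5, 2032.
From January 10, 2031 through February 15, 2031 inclusive is 37 days; tolling adds 37 days: November 5, 2032 + 37 days = December 12, 2032.
From July 6, 2031 through August 3, 2031 inclusive is 29 days; tolling adds 29 days: December 12, 2032 + 29 days = January 10, 2033.
Tolling adds 161 days: January 10, 2033 + 161 days = June 20, 2033.

June 20, 2033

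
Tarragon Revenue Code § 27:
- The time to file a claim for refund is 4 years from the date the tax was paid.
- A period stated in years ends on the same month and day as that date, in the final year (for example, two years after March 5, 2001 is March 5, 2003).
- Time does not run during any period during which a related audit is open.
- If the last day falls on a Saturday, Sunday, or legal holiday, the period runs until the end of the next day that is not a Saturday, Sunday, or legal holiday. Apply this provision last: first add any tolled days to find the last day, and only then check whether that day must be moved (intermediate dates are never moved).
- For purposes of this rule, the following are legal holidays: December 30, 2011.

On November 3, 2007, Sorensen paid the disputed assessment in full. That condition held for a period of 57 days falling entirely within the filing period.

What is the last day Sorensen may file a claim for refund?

4 years after November 3, 2007 is November 3, 2011.
Tolling adds 57 days: November 3, 2011 + 57 days = December 30, 2011.
December 30, 2011 is a listed holiday; December 31, 2011 is Saturday; January 1, 2012 is Sunday. The next qualifying day is January 2, 2012.

January 2, 2012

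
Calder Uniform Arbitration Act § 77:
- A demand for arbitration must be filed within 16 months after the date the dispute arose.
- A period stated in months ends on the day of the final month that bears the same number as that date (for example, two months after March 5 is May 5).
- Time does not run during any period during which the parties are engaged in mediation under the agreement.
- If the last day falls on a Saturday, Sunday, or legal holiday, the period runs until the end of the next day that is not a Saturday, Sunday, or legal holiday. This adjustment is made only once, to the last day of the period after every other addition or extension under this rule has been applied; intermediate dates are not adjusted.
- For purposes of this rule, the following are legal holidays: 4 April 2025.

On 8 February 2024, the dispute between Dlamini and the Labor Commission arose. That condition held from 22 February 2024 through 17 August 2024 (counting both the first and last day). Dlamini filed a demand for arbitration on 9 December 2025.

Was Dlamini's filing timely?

No

16 months after 8 February 2024 is June 8, 2025.
From February 22, 2024 through August 17, 2024 inclusive is 178 days; tolling adds 178 days: June 8, 2025 + 178 days = December 3, 2025.
December 3, 2025 is a Wednesday and not a legal holiday, so no extension applies.
The deadline is December 3, 2025; the filing on December 9, 2025 is after that date.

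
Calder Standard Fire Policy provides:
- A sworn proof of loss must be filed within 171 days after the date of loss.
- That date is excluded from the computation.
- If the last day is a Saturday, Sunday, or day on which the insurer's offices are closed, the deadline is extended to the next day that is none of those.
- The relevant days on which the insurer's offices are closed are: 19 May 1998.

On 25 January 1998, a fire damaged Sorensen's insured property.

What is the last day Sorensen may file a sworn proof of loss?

July 15, 1998

171 days after 25 January 1998 is July 15, 1998.
July 15, 1998 is a Wednesday and not a day on which the insurer's offices are closed, so no extension applies.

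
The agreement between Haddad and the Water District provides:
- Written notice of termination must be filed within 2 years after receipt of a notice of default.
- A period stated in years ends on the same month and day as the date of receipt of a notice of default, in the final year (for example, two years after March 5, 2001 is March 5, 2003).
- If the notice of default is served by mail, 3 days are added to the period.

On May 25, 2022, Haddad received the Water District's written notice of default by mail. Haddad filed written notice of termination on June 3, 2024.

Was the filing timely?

2 years after May 25, 2022 is May 25, 2024.
Service was by mail, adding 3 days: May 25, 2024 + 3 days = May 28, 2024.
The deadline is May 28, 2024; the filing on June 3, 2024 is after that date.

No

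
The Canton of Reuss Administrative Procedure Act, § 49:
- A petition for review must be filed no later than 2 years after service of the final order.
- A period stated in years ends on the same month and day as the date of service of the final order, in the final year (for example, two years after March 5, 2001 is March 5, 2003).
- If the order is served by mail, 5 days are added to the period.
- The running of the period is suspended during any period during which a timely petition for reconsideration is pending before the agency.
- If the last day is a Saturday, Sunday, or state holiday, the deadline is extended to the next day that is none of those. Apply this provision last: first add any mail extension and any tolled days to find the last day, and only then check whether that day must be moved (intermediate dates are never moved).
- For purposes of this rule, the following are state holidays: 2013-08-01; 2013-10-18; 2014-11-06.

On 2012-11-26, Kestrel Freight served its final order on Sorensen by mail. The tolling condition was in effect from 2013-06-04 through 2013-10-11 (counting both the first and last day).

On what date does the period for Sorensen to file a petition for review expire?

2 years after 2012-11-26 is November 26, 2014.
Service was by mail, adding 5 days: November 26, 2014 + 5 days = December 1, 2014.
From June 4, 2013 through October 11, 2013 inclusive is 130 days; tolling adds 130 days: December 1, 2014 + 130 days = April 10, 2015.
April 10, 2015 is a Friday and not a state holiday, so no extension applies.

April 10, 2015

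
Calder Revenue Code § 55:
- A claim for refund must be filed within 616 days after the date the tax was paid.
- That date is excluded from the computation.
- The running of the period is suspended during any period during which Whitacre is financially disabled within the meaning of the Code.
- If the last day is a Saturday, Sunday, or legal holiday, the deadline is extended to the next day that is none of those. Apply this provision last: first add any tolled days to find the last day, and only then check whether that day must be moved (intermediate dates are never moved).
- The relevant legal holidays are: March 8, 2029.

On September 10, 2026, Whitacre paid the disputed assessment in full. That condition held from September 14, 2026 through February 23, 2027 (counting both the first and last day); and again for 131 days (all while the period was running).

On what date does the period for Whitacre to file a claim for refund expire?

March 9, 2029

616 days after September 10, 2026 is May 18, 2028.
From September 14, 2026 through February 23, 2027 inclusive is 163 days; tolling adds 163 days: May 18, 2028 + 163 days = October 28, 2028.
Tolling adds 131 days: October 28, 2028 + 131 days = March 8, 2029.
March 8, 2029 is a listed holiday. The next qualifying day is March 9, 2029.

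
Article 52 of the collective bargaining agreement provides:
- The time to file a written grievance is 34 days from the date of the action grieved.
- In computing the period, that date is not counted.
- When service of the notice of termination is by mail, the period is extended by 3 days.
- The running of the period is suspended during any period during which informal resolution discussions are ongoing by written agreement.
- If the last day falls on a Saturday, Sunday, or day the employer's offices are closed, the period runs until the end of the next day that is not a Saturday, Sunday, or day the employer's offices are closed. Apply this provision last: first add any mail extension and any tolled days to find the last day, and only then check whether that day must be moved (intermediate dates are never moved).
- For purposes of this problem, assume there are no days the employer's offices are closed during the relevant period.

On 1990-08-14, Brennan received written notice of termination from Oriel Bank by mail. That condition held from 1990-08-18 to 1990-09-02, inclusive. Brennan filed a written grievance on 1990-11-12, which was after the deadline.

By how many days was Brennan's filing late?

34 days after 1990-08-14 is September 17, 1990.
Service was by mail, adding 3 days: September 17, 1990 + 3 days = September 20, 1990.
From August 18, 1990 through September 2, 1990 inclusive is 16 days; tolling adds 16 days: September 20, 1990 + 16 days = October 6, 1990.
October 6, 1990 is Saturday; October 7, 1990 is Sunday. The next qualifying day is October 8, 1990.
The deadline is October 8, 1990; from October 8, 1990 to November 12, 1990 is 35 days.

35 days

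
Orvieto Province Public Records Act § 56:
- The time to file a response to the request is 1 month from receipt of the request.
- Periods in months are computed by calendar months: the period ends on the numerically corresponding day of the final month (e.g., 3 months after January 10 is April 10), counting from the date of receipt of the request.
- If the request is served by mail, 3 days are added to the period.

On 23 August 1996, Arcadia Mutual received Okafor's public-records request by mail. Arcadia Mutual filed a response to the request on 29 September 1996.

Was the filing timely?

No

1 month after 23 August 1996 is September 23, 1996.
Service was by mail, adding 3 days: September 23, 1996 + 3 days = September 26, 1996.
The deadline is September 26, 1996; the filing on September 29, 1996 is after that date.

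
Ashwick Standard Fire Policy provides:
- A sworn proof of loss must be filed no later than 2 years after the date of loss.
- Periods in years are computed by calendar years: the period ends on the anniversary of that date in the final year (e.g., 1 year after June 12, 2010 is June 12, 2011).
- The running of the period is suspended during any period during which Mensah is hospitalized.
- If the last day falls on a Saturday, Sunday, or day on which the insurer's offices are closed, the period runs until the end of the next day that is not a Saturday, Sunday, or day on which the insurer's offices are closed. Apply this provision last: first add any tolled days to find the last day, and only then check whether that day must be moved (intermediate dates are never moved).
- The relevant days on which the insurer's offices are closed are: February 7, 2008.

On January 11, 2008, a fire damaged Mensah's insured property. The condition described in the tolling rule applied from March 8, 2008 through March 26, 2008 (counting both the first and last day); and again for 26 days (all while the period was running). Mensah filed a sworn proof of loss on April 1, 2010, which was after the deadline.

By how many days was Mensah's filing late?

35 days

2 years after January 11, 2008 is January 11, 2010.
From March 8, 2008 through March 26, 2008 inclusive is 19 days; tolling adds 19 days: January 11, 2010 + 19 days = January 30, 2010.
Tolling adds 26 days: January 30, 2010 + 26 days = February 25, 2010.
February 25, 2010 is a Thursday and not a day on which the insurer's offices are closed, so no extension applies.
The deadline is February 25, 2010; from February 25, 2010 to April 1, 2010 is 35 days.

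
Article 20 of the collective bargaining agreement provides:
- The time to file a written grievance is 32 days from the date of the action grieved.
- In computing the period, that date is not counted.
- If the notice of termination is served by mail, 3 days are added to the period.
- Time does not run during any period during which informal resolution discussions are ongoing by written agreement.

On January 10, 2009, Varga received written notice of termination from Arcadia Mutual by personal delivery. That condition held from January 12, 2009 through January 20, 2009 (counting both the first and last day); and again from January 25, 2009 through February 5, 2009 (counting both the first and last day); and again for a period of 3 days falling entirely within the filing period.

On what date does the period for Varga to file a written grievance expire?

March 7, 2009

32 days after January 10, 2009 is February 11, 2009.
Service was not by mail, so no mail extension applies.
From January 12, 2009 through January 20, 2009 inclusive is 9 days; tolling adds 9 days: February 11, 2009 + 9 days = February 20, 2009.
From January 25, 2009 through February 5, 2009 inclusive is 12 days; tolling adds 12 days: February 20, 2009 + 12 days = March 4, 2009.
Tolling adds 3 days: March 4, 2009 + 3 days = March 7, 2009.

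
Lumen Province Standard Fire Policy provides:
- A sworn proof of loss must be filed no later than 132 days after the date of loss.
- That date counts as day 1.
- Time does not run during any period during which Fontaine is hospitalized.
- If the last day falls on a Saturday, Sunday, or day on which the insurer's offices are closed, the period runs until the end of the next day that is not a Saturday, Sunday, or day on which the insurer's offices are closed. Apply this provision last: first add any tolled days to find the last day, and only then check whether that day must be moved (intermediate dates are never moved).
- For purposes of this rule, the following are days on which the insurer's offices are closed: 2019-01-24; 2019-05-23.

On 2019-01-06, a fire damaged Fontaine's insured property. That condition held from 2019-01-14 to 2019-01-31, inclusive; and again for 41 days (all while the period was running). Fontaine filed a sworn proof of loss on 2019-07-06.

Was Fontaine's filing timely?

Counting 2019-01-06 as day 1, day 132 is May 17, 2019.
From January 14, 2019 through January 31, 2019 inclusive is 18 days; tolling adds 18 days: May 17, 2019 + 18 days = June 4, 2019.
Tolling adds 41 days: June 4, 2019 + 41 days = July 15, 2019.
July 15, 2019 is a Monday and not a day on which the insurer's offices are closed, so no extension applies.
The deadline is July 15, 2019; the filing on July 6, 2019 is on or before that date.

Yes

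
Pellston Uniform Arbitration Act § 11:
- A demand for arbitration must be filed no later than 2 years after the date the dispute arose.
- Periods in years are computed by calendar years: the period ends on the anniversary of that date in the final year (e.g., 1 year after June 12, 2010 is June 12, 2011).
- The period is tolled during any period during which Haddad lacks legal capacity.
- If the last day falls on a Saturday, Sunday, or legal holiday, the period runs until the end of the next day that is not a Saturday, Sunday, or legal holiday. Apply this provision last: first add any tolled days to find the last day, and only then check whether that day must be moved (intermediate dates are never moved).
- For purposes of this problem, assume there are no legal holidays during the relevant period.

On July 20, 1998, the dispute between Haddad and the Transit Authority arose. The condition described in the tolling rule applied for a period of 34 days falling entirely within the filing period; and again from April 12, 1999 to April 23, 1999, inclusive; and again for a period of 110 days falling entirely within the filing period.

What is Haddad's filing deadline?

December 25, 2000

2 years after July 20, 1998 is July 20, 2000.
Tolling adds 34 days: July 20, 2000 + 34 days = August 23, 2000.
From April 12, 1999 through April 23, 1999 inclusive is 12 days; tolling adds 12 days: August 23, 2000 + 12 days = September 4, 2000.
Tolling adds 110 days: September 4, 2000 + 110 days = December 23, 2000.
December 23, 2000 is Saturday; December 24, 2000 is Sunday. The next qualifying day is December 25, 2000.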